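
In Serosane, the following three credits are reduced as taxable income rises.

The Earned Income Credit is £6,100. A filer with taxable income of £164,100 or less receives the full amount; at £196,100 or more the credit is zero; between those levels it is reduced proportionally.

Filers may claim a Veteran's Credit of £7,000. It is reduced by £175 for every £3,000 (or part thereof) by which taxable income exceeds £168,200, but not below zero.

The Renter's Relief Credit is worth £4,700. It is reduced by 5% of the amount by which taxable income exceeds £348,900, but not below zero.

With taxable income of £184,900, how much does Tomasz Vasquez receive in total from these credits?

£12,785

Earned Income Credit: £184,900 is £20,800 into a £32,000 phase-out range, leaving 11,200/32,000 of the credit: £6,100 × 11,200/32,000 = £2,135.
Veteran's Credit: income exceeds £168,200 by £16,700, which is 6 full-or-partial £3,000 increments; reduction = 6 × £175 = £1,050, leaving £5,950.
Renter's Relief Credit: £184,900 is at or below the £348,900 threshold, so the full £4,700 applies.
Total: £2,135 + £5,950 + £4,700 = £12,785.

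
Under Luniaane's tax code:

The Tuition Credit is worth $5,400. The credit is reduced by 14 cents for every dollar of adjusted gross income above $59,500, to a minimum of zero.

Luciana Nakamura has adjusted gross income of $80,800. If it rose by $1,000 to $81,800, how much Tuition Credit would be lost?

$140

At $80,800 — 14% of the $21,300 excess over $59,500 is $2,982; credit = $5,400 − $2,982 = $2,418.
At $81,800 — 14% of the $22,300 excess over $59,500 is $3,122; credit = $5,400 − $3,122 = $2,278.
Lost: $2,418 − $2,278 = $140.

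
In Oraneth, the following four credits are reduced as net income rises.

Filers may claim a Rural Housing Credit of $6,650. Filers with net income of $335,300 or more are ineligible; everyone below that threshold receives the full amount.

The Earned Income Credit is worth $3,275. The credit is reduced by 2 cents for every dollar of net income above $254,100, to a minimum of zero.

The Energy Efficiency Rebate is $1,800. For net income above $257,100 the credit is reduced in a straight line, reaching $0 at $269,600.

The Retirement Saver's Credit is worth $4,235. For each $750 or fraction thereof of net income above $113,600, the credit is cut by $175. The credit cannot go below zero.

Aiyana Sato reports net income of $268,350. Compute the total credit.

Rural Housing Credit: $268,350 is below the $335,300 cutoff, so the full $6,650 applies.
Earned Income Credit: 2% of the $14,250 excess over $254,100 is $285; credit = $3,275 − $285 = $2,990.
Energy Efficiency Rebate: $268,350 is $11,250 into a $12,500 phase-out range, leaving 1,250/12,500 of the credit: $1,800 × 1,250/12,500 = $180.
Retirement Saver's Credit: income exceeds $113,600 by $154,750 → 207 increments × $175 = $36,225 ≥ base, so the credit is $0.
Total: $6,650 + $2,990 + $180 + $0 = $9,820.

$9,820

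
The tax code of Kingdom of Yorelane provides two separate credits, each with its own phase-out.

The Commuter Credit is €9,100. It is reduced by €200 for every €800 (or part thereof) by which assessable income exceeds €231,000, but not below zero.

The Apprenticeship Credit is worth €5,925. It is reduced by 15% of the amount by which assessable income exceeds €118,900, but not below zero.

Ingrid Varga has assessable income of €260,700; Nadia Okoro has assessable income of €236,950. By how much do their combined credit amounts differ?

Ingrid (€260,700): Commuter Credit: income exceeds €231,000 by €29,700, which is 38 full-or-partial €800 increments; reduction = 38 × €200 = €7,600, leaving €1,500. Apprenticeship Credit: 15% of the €141,800 excess over €118,900 is €21,270 ≥ base, so the credit is €0. total €1,500 + €0 = €1,500
Nadia (€236,950): Commuter Credit: income exceeds €231,000 by €5,950, which is 8 full-or-partial €800 increments; reduction = 8 × €200 = €1,600, leaving €7,500. Apprenticeship Credit: 15% of the €118,050 excess over €118,900 is €17,707.50 ≥ base, so the credit is €0. total €7,500 + €0 = €7,500
Difference: |€1,500 − €7,500| = €6,000.

€6,000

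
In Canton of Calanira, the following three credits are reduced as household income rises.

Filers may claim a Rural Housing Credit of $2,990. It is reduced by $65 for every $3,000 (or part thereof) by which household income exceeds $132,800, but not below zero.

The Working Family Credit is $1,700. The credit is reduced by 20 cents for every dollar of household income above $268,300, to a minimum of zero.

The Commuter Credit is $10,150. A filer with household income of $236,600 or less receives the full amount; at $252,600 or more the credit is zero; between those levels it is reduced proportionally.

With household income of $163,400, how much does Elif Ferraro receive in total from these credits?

Rural Housing Credit: income exceeds $132,800 by $30,600, which is 11 full-or-partial $3,000 increments; reduction = 11 × $65 = $715, leaving $2,275.
Working Family Credit: $163,400 is at or below the $268,300 threshold, so the full $1,700 applies.
Commuter Credit: $163,400 is at or below the $236,600 threshold, so the full $10,150 applies.
Total: $2,275 + $1,700 + $10,150 = $14,125.

$14,125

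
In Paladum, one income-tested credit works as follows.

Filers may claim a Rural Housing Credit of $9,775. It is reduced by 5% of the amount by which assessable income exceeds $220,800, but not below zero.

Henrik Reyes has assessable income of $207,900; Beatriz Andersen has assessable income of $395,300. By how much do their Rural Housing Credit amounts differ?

Henrik ($207,900): Rural Housing Credit: $207,900 is at or below the $220,800 threshold, so the full $9,775 applies.
Beatriz ($395,300): Rural Housing Credit: 5% of the $174,500 excess over $220,800 is $8,725; credit = $9,775 − $8,725 = $1,050.
Difference: |$9,775 − $1,050| = $8,725.

$8,725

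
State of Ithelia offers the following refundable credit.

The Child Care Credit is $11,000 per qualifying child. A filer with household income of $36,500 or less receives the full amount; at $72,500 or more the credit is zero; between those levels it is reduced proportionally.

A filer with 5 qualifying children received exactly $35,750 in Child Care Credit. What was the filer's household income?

$49,100

Full credit = 5 × $11,000 = $55,000.
$35,750 is 35,750/55,000 of the full $55,000, so 19,250/55,000 of the $36,000 range has been used: income = $36,500 + $36,000 × 19,250/55,000 = $49,100.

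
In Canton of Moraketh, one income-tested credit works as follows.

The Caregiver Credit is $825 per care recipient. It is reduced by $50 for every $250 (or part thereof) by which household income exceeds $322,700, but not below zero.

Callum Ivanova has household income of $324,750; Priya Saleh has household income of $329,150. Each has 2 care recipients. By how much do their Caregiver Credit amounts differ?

$850

Callum ($324,750): Caregiver Credit: base = 2 × $825 = $1,650. income exceeds $322,700 by $2,050, which is 9 full-or-partial $250 increments; reduction = 9 × $50 = $450, leaving $1,200.
Priya ($329,150): Caregiver Credit: base = 2 × $825 = $1,650. income exceeds $322,700 by $6,450, which is 26 full-or-partial $250 increments; reduction = 26 × $50 = $1,300, leaving $350.
Difference: |$1,200 − $350| = $850.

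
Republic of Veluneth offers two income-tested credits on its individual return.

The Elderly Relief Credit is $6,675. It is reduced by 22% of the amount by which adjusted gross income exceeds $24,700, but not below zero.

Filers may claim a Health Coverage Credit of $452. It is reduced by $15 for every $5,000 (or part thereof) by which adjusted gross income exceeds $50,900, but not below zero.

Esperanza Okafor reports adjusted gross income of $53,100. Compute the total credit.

Elderly Relief Credit: 22% of the $28,400 excess over $24,700 is $6,248; credit = $6,675 − $6,248 = $427.
Health Coverage Credit: income exceeds $50,900 by $2,200, which is 1 full-or-partial $5,000 increment; reduction = 1 × $15 = $15, leaving $437.
Total: $427 + $437 = $864.

$864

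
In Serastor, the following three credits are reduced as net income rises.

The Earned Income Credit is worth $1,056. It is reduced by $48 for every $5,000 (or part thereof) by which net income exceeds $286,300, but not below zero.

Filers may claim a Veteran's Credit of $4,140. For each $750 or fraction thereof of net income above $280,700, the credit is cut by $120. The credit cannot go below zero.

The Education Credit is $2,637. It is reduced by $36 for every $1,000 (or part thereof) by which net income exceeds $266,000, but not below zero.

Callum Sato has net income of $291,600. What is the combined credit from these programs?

$5,001

Earned Income Credit: income exceeds $286,300 by $5,300, which is 2 full-or-partial $5,000 increments; reduction = 2 × $48 = $96, leaving $960.
Veteran's Credit: income exceeds $280,700 by $10,900, which is 15 full-or-partial $750 increments; reduction = 15 × $120 = $1,800, leaving $2,340.
Education Credit: income exceeds $266,000 by $25,600, which is 26 full-or-partial $1,000 increments; reduction = 26 × $36 = $936, leaving $1,701.
Total: $960 + $2,340 + $1,701 = $5,001.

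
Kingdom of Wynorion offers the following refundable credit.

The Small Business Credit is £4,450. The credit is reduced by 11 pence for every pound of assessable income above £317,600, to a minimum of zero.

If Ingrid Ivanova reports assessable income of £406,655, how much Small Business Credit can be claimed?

Small Business Credit: 11% of the £89,055 excess over £317,600 is £9,796.05 ≥ base, so the credit is £0.

£0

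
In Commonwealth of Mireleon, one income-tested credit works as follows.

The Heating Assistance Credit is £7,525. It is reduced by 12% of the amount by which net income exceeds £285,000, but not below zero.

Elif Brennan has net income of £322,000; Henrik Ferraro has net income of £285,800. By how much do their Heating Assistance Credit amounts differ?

Elif (£322,000): Heating Assistance Credit: 12% of the £37,000 excess over £285,000 is £4,440; credit = £7,525 − £4,440 = £3,085.
Henrik (£285,800): Heating Assistance Credit: 12% of the £800 excess over £285,000 is £96; credit = £7,525 − £96 = £7,429.
Difference: |£3,085 − £7,429| = £4,344.

£4,344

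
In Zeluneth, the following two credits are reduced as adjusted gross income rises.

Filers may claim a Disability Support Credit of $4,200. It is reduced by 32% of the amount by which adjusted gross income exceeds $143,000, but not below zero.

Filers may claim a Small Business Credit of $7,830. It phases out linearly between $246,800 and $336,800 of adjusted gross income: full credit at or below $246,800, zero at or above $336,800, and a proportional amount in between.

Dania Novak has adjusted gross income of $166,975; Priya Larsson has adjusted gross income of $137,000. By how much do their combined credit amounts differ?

$4,200

Dania ($166,975): Disability Support Credit: 32% of the $23,975 excess over $143,000 is $7,672 ≥ base, so the credit is $0. Small Business Credit: $166,975 is at or below the $246,800 threshold, so the full $7,830 applies. total $0 + $7,830 = $7,830
Priya ($137,000): Disability Support Credit: $137,000 is at or below the $143,000 threshold, so the full $4,200 applies. Small Business Credit: $137,000 is at or below the $246,800 threshold, so the full $7,830 applies. total $4,200 + $7,830 = $12,030
Difference: |$7,830 − $12,030| = $4,200.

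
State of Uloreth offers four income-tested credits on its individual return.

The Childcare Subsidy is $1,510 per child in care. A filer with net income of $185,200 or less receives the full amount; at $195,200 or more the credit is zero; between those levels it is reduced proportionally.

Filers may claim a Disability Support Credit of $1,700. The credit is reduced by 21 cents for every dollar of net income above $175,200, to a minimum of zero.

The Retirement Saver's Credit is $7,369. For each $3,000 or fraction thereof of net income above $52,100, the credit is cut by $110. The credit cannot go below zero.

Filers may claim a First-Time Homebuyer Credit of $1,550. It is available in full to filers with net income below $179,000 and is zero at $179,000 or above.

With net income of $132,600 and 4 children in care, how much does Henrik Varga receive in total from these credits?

Childcare Subsidy: base = 4 × $1,510 = $6,040. $132,600 is at or below the $185,200 threshold, so the full $6,040 applies.
Disability Support Credit: $132,600 is at or below the $175,200 threshold, so the full $1,700 applies.
Retirement Saver's Credit: income exceeds $52,100 by $80,500, which is 27 full-or-partial $3,000 increments; reduction = 27 × $110 = $2,970, leaving $4,399.
First-Time Homebuyer Credit: $132,600 is below the $179,000 cutoff, so the full $1,550 applies.
Total: $6,040 + $1,700 + $4,399 + $1,550 = $13,689.

$13,689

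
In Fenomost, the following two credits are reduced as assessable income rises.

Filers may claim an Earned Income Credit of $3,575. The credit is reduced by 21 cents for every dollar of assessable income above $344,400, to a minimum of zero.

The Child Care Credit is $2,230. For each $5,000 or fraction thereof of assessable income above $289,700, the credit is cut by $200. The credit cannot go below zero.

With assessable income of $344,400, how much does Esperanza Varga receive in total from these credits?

$3,605

Earned Income Credit: $344,400 is at or below the $344,400 threshold, so the full $3,575 applies.
Child Care Credit: income exceeds $289,700 by $54,700, which is 11 full-or-partial $5,000 increments; reduction = 11 × $200 = $2,200, leaving $30.
Total: $3,575 + $30 = $3,605.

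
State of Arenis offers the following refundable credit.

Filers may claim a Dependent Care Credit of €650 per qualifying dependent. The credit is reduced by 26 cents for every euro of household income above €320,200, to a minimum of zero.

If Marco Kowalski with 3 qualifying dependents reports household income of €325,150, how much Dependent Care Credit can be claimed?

Dependent Care Credit: base = 3 × €650 = €1,950. 26% of the €4,950 excess over €320,200 is €1,287; credit = €1,950 − €1,287 = €663.

€663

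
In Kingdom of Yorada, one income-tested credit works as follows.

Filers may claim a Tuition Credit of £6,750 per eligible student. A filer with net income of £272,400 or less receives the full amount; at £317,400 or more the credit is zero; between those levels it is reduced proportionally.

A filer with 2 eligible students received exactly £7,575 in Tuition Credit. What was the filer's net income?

£292,150

Full credit = 2 × £6,750 = £13,500.
£7,575 is 7,575/13,500 of the full £13,500, so 5,925/13,500 of the £45,000 range has been used: income = £272,400 + £45,000 × 5,925/13,500 = £292,150.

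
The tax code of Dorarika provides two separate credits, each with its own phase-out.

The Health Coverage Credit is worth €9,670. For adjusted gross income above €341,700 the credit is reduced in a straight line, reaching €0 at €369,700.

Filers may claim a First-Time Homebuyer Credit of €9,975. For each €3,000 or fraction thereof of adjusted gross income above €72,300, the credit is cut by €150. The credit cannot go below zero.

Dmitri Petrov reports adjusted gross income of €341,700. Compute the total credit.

€9,670

Health Coverage Credit: €341,700 is at or below the €341,700 threshold, so the full €9,670 applies.
First-Time Homebuyer Credit: income exceeds €72,300 by €269,400 → 90 increments × €150 = €13,500 ≥ base, so the credit is €0.
Total: €9,670 + €0 = €9,670.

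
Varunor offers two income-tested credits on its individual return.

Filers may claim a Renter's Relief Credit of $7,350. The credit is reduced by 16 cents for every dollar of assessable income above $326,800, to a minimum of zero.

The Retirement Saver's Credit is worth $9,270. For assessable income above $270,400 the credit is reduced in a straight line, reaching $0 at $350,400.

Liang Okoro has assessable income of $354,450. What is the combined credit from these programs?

Renter's Relief Credit: 16% of the $27,650 excess over $326,800 is $4,424; credit = $7,350 − $4,424 = $2,926.
Retirement Saver's Credit: $354,450 is at or above $350,400, so the credit is $0.
Total: $2,926 + $0 = $2,926.

$2,926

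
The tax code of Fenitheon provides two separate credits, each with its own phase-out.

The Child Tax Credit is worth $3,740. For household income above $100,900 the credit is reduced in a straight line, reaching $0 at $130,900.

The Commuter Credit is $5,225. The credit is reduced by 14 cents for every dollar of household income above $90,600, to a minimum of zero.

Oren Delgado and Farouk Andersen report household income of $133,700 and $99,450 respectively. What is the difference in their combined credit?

Oren ($133,700): Child Tax Credit: $133,700 is at or above $130,900, so the credit is $0. Commuter Credit: 14% of the $43,100 excess over $90,600 is $6,034 ≥ base, so the credit is $0. total $0 + $0 = $0
Farouk ($99,450): Child Tax Credit: $99,450 is at or below the $100,900 threshold, so the full $3,740 applies. Commuter Credit: 14% of the $8,850 excess over $90,600 is $1,239; credit = $5,225 − $1,239 = $3,986. total $3,740 + $3,986 = $7,726
Difference: |$0 − $7,726| = $7,726.

$7,726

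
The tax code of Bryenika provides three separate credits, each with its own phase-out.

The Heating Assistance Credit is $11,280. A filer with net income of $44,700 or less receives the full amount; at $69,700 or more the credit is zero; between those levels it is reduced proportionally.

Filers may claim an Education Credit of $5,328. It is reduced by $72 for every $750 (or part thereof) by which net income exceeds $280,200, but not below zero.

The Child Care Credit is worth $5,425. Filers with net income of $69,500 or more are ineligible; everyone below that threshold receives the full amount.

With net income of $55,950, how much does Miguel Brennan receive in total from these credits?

Heating Assistance Credit: $55,950 is $11,250 into a $25,000 phase-out range, leaving 13,750/25,000 of the credit: $11,280 × 13,750/25,000 = $6,204.
Education Credit: $55,950 is at or below the $280,200 threshold, so the full $5,328 applies.
Child Care Credit: $55,950 is below the $69,500 cutoff, so the full $5,425 applies.
Total: $6,204 + $5,328 + $5,425 = $16,957.

$16,957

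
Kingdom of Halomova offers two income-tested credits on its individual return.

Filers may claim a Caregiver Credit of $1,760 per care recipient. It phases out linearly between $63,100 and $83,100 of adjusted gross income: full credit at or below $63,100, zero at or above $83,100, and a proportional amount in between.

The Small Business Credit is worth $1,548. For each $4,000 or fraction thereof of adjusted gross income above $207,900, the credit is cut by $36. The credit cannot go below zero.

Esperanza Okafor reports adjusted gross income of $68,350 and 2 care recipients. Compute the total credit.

Caregiver Credit: base = 2 × $1,760 = $3,520. $68,350 is $5,250 into a $20,000 phase-out range, leaving 14,750/20,000 of the credit: $3,520 × 14,750/20,000 = $2,596.
Small Business Credit: $68,350 is at or below the $207,900 threshold, so the full $1,548 applies.
Total: $2,596 + $1,548 = $4,144.

$4,144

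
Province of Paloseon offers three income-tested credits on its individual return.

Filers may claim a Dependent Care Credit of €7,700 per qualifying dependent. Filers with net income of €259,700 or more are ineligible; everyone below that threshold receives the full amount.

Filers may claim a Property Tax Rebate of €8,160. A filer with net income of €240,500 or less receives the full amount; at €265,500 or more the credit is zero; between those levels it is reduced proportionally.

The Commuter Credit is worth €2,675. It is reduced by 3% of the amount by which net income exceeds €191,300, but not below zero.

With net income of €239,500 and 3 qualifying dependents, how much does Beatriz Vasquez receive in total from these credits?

€32,489

Dependent Care Credit: base = 3 × €7,700 = €23,100. €239,500 is below the €259,700 cutoff, so the full €23,100 applies.
Property Tax Rebate: €239,500 is at or below the €240,500 threshold, so the full €8,160 applies.
Commuter Credit: 3% of the €48,200 excess over €191,300 is €1,446; credit = €2,675 − €1,446 = €1,229.
Total: €23,100 + €8,160 + €1,229 = €32,489.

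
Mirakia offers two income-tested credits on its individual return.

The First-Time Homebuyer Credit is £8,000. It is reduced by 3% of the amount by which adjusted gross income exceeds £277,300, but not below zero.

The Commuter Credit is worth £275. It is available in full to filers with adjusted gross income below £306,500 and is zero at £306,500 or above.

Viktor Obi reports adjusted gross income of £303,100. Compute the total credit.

£7,501

First-Time Homebuyer Credit: 3% of the £25,800 excess over £277,300 is £774; credit = £8,000 − £774 = £7,226.
Commuter Credit: £303,100 is below the £306,500 cutoff, so the full £275 applies.
Total: £7,226 + £275 = £7,501.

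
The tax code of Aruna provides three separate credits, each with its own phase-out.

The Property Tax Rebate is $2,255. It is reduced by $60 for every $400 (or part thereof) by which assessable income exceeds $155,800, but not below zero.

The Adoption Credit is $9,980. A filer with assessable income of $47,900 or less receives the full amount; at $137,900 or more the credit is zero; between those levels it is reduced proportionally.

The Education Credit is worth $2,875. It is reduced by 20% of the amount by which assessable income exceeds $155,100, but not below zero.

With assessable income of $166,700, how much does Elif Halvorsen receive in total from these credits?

Property Tax Rebate: income exceeds $155,800 by $10,900, which is 28 full-or-partial $400 increments; reduction = 28 × $60 = $1,680, leaving $575.
Adoption Credit: $166,700 is at or above $137,900, so the credit is $0.
Education Credit: 20% of the $11,600 excess over $155,100 is $2,320; credit = $2,875 − $2,320 = $555.
Total: $575 + $0 + $555 = $1,130.

$1,130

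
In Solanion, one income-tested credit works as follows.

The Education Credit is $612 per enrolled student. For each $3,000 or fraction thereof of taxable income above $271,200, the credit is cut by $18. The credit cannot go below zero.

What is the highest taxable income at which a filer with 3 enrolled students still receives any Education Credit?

$574,200

Full credit = 3 × $612 = $1,836.
After 101 increments the reduction is 101 × $18 = $1,818, leaving $18; one more increment wipes it out. Increment 101 ends at excess 101 × $3,000 = $303,000, so the highest qualifying income is $271,200 + $303,000 = $574,200.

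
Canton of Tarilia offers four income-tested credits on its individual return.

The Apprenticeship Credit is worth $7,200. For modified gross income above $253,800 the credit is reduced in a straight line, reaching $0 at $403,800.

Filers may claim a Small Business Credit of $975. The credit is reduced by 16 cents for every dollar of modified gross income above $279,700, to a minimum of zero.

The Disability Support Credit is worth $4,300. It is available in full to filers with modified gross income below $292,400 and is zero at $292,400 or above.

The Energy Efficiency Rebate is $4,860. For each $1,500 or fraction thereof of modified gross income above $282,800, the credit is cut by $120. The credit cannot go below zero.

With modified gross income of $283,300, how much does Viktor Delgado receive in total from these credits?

Apprenticeship Credit: $283,300 is $29,500 into a $150,000 phase-out range, leaving 120,500/150,000 of the credit: $7,200 × 120,500/150,000 = $5,784.
Small Business Credit: 16% of the $3,600 excess over $279,700 is $576; credit = $975 − $576 = $399.
Disability Support Credit: $283,300 is below the $292,400 cutoff, so the full $4,300 applies.
Energy Efficiency Rebate: income exceeds $282,800 by $500, which is 1 full-or-partial $1,500 increment; reduction = 1 × $120 = $120, leaving $4,740.
Total: $5,784 + $399 + $4,300 + $4,740 = $15,223.

$15,223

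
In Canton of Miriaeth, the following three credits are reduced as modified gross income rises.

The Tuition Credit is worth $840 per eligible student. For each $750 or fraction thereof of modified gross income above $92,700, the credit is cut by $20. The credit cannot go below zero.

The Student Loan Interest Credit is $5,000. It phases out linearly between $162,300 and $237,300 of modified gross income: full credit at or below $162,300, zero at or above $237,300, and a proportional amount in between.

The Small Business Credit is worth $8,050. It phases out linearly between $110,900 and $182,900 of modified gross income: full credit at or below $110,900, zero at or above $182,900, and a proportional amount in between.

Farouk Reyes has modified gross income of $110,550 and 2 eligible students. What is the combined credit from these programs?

Tuition Credit: base = 2 × $840 = $1,680. income exceeds $92,700 by $17,850, which is 24 full-or-partial $750 increments; reduction = 24 × $20 = $480, leaving $1,200.
Student Loan Interest Credit: $110,550 is at or below the $162,300 threshold, so the full $5,000 applies.
Small Business Credit: $110,550 is at or below the $110,900 threshold, so the full $8,050 applies.
Total: $1,200 + $5,000 + $8,050 = $14,250.

$14,250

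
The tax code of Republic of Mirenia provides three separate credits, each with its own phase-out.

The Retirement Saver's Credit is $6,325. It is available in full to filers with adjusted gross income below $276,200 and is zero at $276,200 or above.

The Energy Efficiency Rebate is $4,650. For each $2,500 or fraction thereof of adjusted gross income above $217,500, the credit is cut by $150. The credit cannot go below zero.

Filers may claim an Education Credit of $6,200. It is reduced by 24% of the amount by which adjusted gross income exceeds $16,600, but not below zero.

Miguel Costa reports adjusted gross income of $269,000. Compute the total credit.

$7,825

Retirement Saver's Credit: $269,000 is below the $276,200 cutoff, so the full $6,325 applies.
Energy Efficiency Rebate: income exceeds $217,500 by $51,500, which is 21 full-or-partial $2,500 increments; reduction = 21 × $150 = $3,150, leaving $1,500.
Education Credit: 24% of the $252,400 excess over $16,600 is $60,576 ≥ base, so the credit is $0.
Total: $6,325 + $1,500 + $0 = $7,825.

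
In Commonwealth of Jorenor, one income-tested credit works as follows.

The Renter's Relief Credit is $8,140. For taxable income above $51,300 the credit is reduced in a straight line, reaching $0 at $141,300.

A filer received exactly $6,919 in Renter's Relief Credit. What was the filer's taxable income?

$64,800

$6,919 is 6,919/8,140 of the full $8,140, so 1,221/8,140 of the $90,000 range has been used: income = $51,300 + $90,000 × 1,221/8,140 = $64,800.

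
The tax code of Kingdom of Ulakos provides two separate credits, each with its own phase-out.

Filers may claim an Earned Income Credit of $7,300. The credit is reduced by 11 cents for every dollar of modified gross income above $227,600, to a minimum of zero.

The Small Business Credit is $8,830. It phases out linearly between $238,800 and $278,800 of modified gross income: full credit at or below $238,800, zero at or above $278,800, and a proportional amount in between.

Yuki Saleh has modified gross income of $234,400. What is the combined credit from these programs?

$15,382

Earned Income Credit: 11% of the $6,800 excess over $227,600 is $748; credit = $7,300 − $748 = $6,552.
Small Business Credit: $234,400 is at or below the $238,800 threshold, so the full $8,830 applies.
Total: $6,552 + $8,830 = $15,382.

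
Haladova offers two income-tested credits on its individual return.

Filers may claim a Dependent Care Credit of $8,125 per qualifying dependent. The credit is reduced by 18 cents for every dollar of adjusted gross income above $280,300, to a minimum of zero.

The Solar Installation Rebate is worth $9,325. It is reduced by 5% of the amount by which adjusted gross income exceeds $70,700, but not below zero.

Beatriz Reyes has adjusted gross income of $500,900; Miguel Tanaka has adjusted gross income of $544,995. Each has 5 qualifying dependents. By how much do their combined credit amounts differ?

$917

Beatriz ($500,900): Dependent Care Credit: base = 5 × $8,125 = $40,625. 18% of the $220,600 excess over $280,300 is $39,708; credit = $40,625 − $39,708 = $917. Solar Installation Rebate: 5% of the $430,200 excess over $70,700 is $21,510 ≥ base, so the credit is $0. total $917 + $0 = $917
Miguel ($544,995): Dependent Care Credit: base = 5 × $8,125 = $40,625. 18% of the $264,695 excess over $280,300 is $47,645.10 ≥ base, so the credit is $0. Solar Installation Rebate: 5% of the $474,295 excess over $70,700 is $23,714.75 ≥ base, so the credit is $0. total $0 + $0 = $0
Difference: |$917 − $0| = $917.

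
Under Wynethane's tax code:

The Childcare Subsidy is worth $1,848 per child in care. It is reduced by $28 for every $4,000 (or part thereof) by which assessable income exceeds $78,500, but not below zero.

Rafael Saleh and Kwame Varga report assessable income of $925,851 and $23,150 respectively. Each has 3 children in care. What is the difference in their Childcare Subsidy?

Rafael ($925,851): Childcare Subsidy: base = 3 × $1,848 = $5,544. income exceeds $78,500 by $847,351 → 212 increments × $28 = $5,936 ≥ base, so the credit is $0.
Kwame ($23,150): Childcare Subsidy: base = 3 × $1,848 = $5,544. $23,150 is at or below the $78,500 threshold, so the full $5,544 applies.
Difference: |$0 − $5,544| = $5,544.

$5,544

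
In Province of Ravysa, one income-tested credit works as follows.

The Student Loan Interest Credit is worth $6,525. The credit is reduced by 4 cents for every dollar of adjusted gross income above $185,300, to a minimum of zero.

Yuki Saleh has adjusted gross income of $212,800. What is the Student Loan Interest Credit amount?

$5,425

Student Loan Interest Credit: 4% of the $27,500 excess over $185,300 is $1,100; credit = $6,525 − $1,100 = $5,425.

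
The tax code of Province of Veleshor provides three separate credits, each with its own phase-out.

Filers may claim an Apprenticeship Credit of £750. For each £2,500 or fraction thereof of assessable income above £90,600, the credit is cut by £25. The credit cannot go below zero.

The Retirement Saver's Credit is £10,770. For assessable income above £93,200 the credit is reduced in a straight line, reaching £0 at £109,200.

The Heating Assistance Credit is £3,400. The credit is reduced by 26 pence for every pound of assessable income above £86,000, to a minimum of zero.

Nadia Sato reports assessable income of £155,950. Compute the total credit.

Apprenticeship Credit: income exceeds £90,600 by £65,350, which is 27 full-or-partial £2,500 increments; reduction = 27 × £25 = £675, leaving £75.
Retirement Saver's Credit: £155,950 is at or above £109,200, so the credit is £0.
Heating Assistance Credit: 26% of the £69,950 excess over £86,000 is £18,187 ≥ base, so the credit is £0.
Total: £75 + £0 + £0 = £75.

£75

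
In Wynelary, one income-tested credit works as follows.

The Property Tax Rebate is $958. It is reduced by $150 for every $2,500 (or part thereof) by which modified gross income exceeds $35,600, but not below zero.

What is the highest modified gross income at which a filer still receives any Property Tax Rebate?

$50,600

After 6 increments the reduction is 6 × $150 = $900, leaving $58; one more increment wipes it out. Increment 6 ends at excess 6 × $2,500 = $15,000, so the highest qualifying income is $35,600 + $15,000 = $50,600.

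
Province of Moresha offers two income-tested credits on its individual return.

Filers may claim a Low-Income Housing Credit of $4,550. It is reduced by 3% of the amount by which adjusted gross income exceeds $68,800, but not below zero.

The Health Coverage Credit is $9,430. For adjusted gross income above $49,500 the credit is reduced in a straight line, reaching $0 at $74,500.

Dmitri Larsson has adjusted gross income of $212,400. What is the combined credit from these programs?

$242

Low-Income Housing Credit: 3% of the $143,600 excess over $68,800 is $4,308; credit = $4,550 − $4,308 = $242.
Health Coverage Credit: $212,400 is at or above $74,500, so the credit is $0.
Total: $242 + $0 = $242.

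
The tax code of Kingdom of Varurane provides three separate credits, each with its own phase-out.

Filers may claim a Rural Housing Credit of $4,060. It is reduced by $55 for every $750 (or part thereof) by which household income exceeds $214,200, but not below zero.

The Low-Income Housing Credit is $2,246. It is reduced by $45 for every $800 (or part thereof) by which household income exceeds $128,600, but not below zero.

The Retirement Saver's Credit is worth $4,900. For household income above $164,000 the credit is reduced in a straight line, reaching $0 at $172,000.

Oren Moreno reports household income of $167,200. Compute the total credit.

$7,041

Rural Housing Credit: $167,200 is at or below the $214,200 threshold, so the full $4,060 applies.
Low-Income Housing Credit: income exceeds $128,600 by $38,600, which is 49 full-or-partial $800 increments; reduction = 49 × $45 = $2,205, leaving $41.
Retirement Saver's Credit: $167,200 is $3,200 into a $8,000 phase-out range, leaving 4,800/8,000 of the credit: $4,900 × 4,800/8,000 = $2,940.
Total: $4,060 + $41 + $2,940 = $7,041.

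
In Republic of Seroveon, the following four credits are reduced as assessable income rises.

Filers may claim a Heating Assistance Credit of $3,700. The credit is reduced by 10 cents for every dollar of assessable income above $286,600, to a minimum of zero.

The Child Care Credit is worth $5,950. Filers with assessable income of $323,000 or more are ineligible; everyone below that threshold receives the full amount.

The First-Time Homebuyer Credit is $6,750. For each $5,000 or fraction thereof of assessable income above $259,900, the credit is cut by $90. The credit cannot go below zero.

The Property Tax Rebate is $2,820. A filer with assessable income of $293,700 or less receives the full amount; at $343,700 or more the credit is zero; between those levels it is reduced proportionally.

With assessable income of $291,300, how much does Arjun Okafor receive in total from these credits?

Heating Assistance Credit: 10% of the $4,700 excess over $286,600 is $470; credit = $3,700 − $470 = $3,230.
Child Care Credit: $291,300 is below the $323,000 cutoff, so the full $5,950 applies.
First-Time Homebuyer Credit: income exceeds $259,900 by $31,400, which is 7 full-or-partial $5,000 increments; reduction = 7 × $90 = $630, leaving $6,120.
Property Tax Rebate: $291,300 is at or below the $293,700 threshold, so the full $2,820 applies.
Total: $3,230 + $5,950 + $6,120 + $2,820 = $18,120.

$18,120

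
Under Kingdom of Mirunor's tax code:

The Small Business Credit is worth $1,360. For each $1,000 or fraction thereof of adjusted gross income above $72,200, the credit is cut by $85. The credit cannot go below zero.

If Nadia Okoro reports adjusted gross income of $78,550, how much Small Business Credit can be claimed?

Small Business Credit: income exceeds $72,200 by $6,350, which is 7 full-or-partial $1,000 increments; reduction = 7 × $85 = $595, leaving $765.

$765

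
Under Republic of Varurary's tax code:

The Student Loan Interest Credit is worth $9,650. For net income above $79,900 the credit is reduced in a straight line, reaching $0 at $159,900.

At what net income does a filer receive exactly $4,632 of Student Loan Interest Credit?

$4,632 is 4,632/9,650 of the full $9,650, so 5,018/9,650 of the $80,000 range has been used: income = $79,900 + $80,000 × 5,018/9,650 = $121,500.

$121,500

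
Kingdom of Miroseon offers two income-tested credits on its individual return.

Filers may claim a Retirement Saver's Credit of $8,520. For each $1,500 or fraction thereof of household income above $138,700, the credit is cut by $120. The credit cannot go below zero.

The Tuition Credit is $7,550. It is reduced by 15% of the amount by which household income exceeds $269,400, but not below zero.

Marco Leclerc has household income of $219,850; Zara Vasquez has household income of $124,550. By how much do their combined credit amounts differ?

Marco ($219,850): Retirement Saver's Credit: income exceeds $138,700 by $81,150, which is 55 full-or-partial $1,500 increments; reduction = 55 × $120 = $6,600, leaving $1,920. Tuition Credit: $219,850 is at or below the $269,400 threshold, so the full $7,550 applies. total $1,920 + $7,550 = $9,470
Zara ($124,550): Retirement Saver's Credit: $124,550 is at or below the $138,700 threshold, so the full $8,520 applies. Tuition Credit: $124,550 is at or below the $269,400 threshold, so the full $7,550 applies. total $8,520 + $7,550 = $16,070
Difference: |$9,470 − $16,070| = $6,600.

$6,600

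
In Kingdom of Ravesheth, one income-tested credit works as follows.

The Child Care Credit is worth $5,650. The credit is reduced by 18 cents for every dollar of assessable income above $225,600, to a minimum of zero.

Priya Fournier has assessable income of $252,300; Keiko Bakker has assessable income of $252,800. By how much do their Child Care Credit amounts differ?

Priya ($252,300): Child Care Credit: 18% of the $26,700 excess over $225,600 is $4,806; credit = $5,650 − $4,806 = $844.
Keiko ($252,800): Child Care Credit: 18% of the $27,200 excess over $225,600 is $4,896; credit = $5,650 − $4,896 = $754.
Difference: |$844 − $754| = $90.

$90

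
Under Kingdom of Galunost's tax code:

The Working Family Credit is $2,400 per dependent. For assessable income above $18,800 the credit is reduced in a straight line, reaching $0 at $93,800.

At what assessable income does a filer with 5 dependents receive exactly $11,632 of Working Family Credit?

$21,100

Full credit = 5 × $2,400 = $12,000.
$11,632 is 11,632/12,000 of the full $12,000, so 368/12,000 of the $75,000 range has been used: income = $18,800 + $75,000 × 368/12,000 = $21,100.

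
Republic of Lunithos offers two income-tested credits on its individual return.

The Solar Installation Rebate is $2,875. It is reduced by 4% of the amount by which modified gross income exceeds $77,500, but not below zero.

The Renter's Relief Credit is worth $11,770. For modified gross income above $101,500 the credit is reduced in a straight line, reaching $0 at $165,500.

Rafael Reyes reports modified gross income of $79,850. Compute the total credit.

$14,551

Solar Installation Rebate: 4% of the $2,350 excess over $77,500 is $94; credit = $2,875 − $94 = $2,781.
Renter's Relief Credit: $79,850 is at or below the $101,500 threshold, so the full $11,770 applies.
Total: $2,781 + $11,770 = $14,551.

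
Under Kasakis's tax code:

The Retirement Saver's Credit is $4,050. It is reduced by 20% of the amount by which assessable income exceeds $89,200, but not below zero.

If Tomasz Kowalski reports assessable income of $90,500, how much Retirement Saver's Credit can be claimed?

Retirement Saver's Credit: 20% of the $1,300 excess over $89,200 is $260; credit = $4,050 − $260 = $3,790.

$3,790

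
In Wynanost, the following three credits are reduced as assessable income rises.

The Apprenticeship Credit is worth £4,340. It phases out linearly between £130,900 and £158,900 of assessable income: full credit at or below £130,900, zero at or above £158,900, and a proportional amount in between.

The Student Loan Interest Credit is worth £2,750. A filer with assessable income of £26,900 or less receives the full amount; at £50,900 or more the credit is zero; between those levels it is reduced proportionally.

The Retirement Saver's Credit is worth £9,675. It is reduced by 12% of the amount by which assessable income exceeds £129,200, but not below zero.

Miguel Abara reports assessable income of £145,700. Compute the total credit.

Apprenticeship Credit: £145,700 is £14,800 into a £28,000 phase-out range, leaving 13,200/28,000 of the credit: £4,340 × 13,200/28,000 = £2,046.
Student Loan Interest Credit: £145,700 is at or above £50,900, so the credit is £0.
Retirement Saver's Credit: 12% of the £16,500 excess over £129,200 is £1,980; credit = £9,675 − £1,980 = £7,695.
Total: £2,046 + £0 + £7,695 = £9,741.

£9,741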